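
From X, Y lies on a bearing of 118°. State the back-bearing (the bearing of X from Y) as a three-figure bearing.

Back-bearing = 118° + 180° = 298°.

298°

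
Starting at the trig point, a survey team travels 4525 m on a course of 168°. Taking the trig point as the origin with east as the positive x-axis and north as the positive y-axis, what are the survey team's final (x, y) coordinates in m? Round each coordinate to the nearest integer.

Leg 1 (168°, 4525 m): east 4525 sin 168° = 940.80, north 4525 cos 168° = -4426.12
Summing: 940.80 m east, -4426.12 m north → (941, -4426).

(941, -4426)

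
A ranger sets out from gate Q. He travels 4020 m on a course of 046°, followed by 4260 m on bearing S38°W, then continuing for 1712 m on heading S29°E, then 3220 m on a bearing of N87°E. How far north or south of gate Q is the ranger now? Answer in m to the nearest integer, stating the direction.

Leg 1 (046°, 4020 m): east 4020 sin 46° = 2891.75, north 4020 cos 46° = 2792.53
Leg 2 (S38°W, 4260 m): east 4260 sin 218° = -2622.72, north 4260 cos 218° = -3356.93
Leg 3 (S29°E, 1712 m): east 1712 sin 151° = 829.99, north 1712 cos 151° = -1497.35
Leg 4 (N87°E, 3220 m): east 3220 sin 87° = 3215.59, north 3220 cos 87° = 168.52
Net north component: -1893.23 m.

1893 m south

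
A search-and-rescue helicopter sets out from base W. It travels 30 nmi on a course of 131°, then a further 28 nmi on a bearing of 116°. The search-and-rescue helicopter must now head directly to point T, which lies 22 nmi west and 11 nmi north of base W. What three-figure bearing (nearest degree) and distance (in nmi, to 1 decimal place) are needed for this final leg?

Leg 1 (131°, 30 nmi): east 30 sin 131° = 22.64, north 30 cos 131° = -19.68
Leg 2 (116°, 28 nmi): east 28 sin 116° = 25.17, north 28 cos 116° = -12.27
Current position: (47.81, -31.96). Target: (-22, 11). Remaining: Δeast = -69.81, Δnorth = 42.96.
Bearing = atan2(-69.81, 42.96) mod 360° = 301.61°; distance = √((-69.81)² + (42.96)²) = 81.965 nmi.

302°, 82.0 nmi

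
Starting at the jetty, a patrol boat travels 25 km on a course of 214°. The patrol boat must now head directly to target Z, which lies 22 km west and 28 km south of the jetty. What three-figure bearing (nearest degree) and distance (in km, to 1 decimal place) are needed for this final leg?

228°, 10.8 km

Leg 1 (214°, 25 km): east 25 sin 214° = -13.98, north 25 cos 214° = -20.73
Current position: (-13.98, -20.73). Target: (-22, -28). Remaining: Δeast = -8.02, Δnorth = -7.27.
Bearing = atan2(-8.02, -7.27) mod 360° = 227.79°; distance = √((-8.02)² + (-7.27)²) = 10.828 km.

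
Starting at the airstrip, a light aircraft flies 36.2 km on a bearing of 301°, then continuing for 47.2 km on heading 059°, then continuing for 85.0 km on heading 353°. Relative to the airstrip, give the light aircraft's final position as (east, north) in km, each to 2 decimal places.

Leg 1 (301°, 36.2 km): east 36.2 sin 301° = -31.03, north 36.2 cos 301° = 18.64
Leg 2 (059°, 47.2 km): east 47.2 sin 59° = 40.46, north 47.2 cos 59° = 24.31
Leg 3 (353°, 85.0 km): east 85.0 sin 353° = -10.36, north 85.0 cos 353° = 84.37
Summing: -0.93 km east, 127.32 km north → (-0.93, 127.32).

(-0.93, 127.32)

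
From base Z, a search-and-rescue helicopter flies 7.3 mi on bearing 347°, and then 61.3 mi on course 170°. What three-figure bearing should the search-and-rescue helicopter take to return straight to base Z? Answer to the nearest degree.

350°

Leg 1 (347°, 7.3 mi): east 7.3 sin 347° = -1.64, north 7.3 cos 347° = 7.11
Leg 2 (170°, 61.3 mi): east 61.3 sin 170° = 10.64, north 61.3 cos 170° = -60.37
Net displacement: 9.00 east, -53.26 north. Direction back to start is (-9.00, 53.26): bearing = atan2(-9.00, 53.26) mod 360° = 350.41° ≈ 350°.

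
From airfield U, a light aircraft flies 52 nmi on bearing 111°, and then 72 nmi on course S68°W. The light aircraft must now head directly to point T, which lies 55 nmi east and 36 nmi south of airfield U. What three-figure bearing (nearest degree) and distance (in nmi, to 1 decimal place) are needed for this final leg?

083°, 73.8 nmi

Leg 1 (111°, 52 nmi): east 52 sin 111° = 48.55, north 52 cos 111° = -18.64
Leg 2 (S68°W, 72 nmi): east 72 sin 248° = -66.76, north 72 cos 248° = -26.97
Current position: (-18.21, -45.61). Target: (55, -36). Remaining: Δeast = 73.21, Δnorth = 9.61.
Bearing = atan2(73.21, 9.61) mod 360° = 82.52°; distance = √((73.21)² + (9.61)²) = 73.839 nmi.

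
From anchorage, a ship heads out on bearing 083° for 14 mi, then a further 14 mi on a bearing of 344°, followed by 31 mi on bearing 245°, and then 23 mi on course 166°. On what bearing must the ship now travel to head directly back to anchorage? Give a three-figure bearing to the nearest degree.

032°

Leg 1 (083°, 14 mi): east 14 sin 83° = 13.90, north 14 cos 83° = 1.71
Leg 2 (344°, 14 mi): east 14 sin 344° = -3.86, north 14 cos 344° = 13.46
Leg 3 (245°, 31 mi): east 31 sin 245° = -28.10, north 31 cos 245° = -13.10
Leg 4 (166°, 23 mi): east 23 sin 166° = 5.56, north 23 cos 166° = -22.32
Net displacement: -12.49 east, -20.25 north. Direction back to start is (12.49, 20.25): bearing = atan2(12.49, 20.25) mod 360° = 31.67° ≈ 032°.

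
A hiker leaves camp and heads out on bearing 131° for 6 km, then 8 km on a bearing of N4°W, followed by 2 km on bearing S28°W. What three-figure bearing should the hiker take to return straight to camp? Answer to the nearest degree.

Leg 1 (131°, 6 km): east 6 sin 131° = 4.53, north 6 cos 131° = -3.94
Leg 2 (N4°W, 8 km): east 8 sin 356° = -0.56, north 8 cos 356° = 7.98
Leg 3 (S28°W, 2 km): east 2 sin 208° = -0.94, north 2 cos 208° = -1.77
Net displacement: 3.03 east, 2.28 north. Direction back to start is (-3.03, -2.28): bearing = atan2(-3.03, -2.28) mod 360° = 233.07° ≈ 233°.

233°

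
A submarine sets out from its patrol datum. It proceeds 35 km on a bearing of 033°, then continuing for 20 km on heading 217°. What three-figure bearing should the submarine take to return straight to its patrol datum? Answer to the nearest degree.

208°

Leg 1 (033°, 35 km): east 35 sin 33° = 19.06, north 35 cos 33° = 29.35
Leg 2 (217°, 20 km): east 20 sin 217° = -12.04, north 20 cos 217° = -15.97
Net displacement: 7.03 east, 13.38 north. Direction back to start is (-7.03, -13.38): bearing = atan2(-7.03, -13.38) mod 360° = 207.70° ≈ 208°.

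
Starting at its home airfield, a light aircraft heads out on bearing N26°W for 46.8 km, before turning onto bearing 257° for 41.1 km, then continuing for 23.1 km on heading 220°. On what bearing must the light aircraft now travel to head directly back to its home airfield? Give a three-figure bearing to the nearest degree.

Leg 1 (N26°W, 46.8 km): east 46.8 sin 334° = -20.52, north 46.8 cos 334° = 42.06
Leg 2 (257°, 41.1 km): east 41.1 sin 257° = -40.05, north 41.1 cos 257° = -9.25
Leg 3 (220°, 23.1 km): east 23.1 sin 220° = -14.85, north 23.1 cos 220° = -17.70
Net displacement: -75.41 east, 15.12 north. Direction back to start is (75.41, -15.12): bearing = atan2(75.41, -15.12) mod 360° = 101.34° ≈ 101°.

101°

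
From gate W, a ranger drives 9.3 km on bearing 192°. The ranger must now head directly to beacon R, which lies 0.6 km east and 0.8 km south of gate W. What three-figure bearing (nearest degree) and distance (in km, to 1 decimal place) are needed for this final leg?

Leg 1 (192°, 9.3 km): east 9.3 sin 192° = -1.93, north 9.3 cos 192° = -9.10
Current position: (-1.93, -9.10). Target: (0.6, -0.8). Remaining: Δeast = 2.53, Δnorth = 8.30.
Bearing = atan2(2.53, 8.30) mod 360° = 16.98°; distance = √((2.53)² + (8.30)²) = 8.675 km.

017°, 8.7 km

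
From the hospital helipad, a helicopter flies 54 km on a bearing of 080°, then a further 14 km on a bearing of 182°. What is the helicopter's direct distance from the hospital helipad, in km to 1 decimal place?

52.9 km

Leg 1 (080°, 54 km): east 54 sin 80° = 53.18, north 54 cos 80° = 9.38
Leg 2 (182°, 14 km): east 14 sin 182° = -0.49, north 14 cos 182° = -13.99
Net: 52.69 east, -4.61 north. Distance = √((52.69)² + (-4.61)²) = 52.893 km.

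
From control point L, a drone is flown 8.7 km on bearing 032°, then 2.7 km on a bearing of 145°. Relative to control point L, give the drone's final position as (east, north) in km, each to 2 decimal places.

Leg 1 (032°, 8.7 km): east 8.7 sin 32° = 4.61, north 8.7 cos 32° = 7.38
Leg 2 (145°, 2.7 km): east 2.7 sin 145° = 1.55, north 2.7 cos 145° = -2.21
Summing: 6.16 km east, 5.17 km north → (6.16, 5.17).

(6.16, 5.17)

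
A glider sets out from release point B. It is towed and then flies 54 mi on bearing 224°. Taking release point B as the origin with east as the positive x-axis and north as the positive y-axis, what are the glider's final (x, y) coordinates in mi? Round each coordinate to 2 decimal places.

(-37.51, -38.84)

Leg 1 (224°, 54 mi): east 54 sin 224° = -37.51, north 54 cos 224° = -38.84
Summing: -37.51 mi east, -38.84 mi north → (-37.51, -38.84).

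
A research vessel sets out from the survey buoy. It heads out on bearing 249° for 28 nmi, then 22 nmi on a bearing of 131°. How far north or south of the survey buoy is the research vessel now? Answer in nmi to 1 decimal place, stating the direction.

Leg 1 (249°, 28 nmi): east 28 sin 249° = -26.14, north 28 cos 249° = -10.03
Leg 2 (131°, 22 nmi): east 22 sin 131° = 16.60, north 22 cos 131° = -14.43
Net north component: -24.47 nmi.

24.5 nmi south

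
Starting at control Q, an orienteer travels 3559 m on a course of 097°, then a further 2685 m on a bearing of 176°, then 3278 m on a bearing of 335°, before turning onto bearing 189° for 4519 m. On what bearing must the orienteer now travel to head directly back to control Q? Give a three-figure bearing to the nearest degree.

341°

Leg 1 (097°, 3559 m): east 3559 sin 97° = 3532.47, north 3559 cos 97° = -433.73
Leg 2 (176°, 2685 m): east 2685 sin 176° = 187.30, north 2685 cos 176° = -2678.46
Leg 3 (335°, 3278 m): east 3278 sin 335° = -1385.34, north 3278 cos 335° = 2970.88
Leg 4 (189°, 4519 m): east 4519 sin 189° = -706.93, north 4519 cos 189° = -4463.36
Net displacement: 1627.50 east, -4604.68 north. Direction back to start is (-1627.50, 4604.68): bearing = atan2(-1627.50, 4604.68) mod 360° = 340.53° ≈ 341°.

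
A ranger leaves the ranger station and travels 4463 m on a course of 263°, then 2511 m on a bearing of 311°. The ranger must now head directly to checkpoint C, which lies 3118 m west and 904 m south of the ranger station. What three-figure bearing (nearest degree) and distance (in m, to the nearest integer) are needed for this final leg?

122°, 3783 m

Leg 1 (263°, 4463 m): east 4463 sin 263° = -4429.73, north 4463 cos 263° = -543.90
Leg 2 (311°, 2511 m): east 2511 sin 311° = -1895.08, north 2511 cos 311° = 1647.36
Current position: (-6324.81, 1103.46). Target: (-3118, -904). Remaining: Δeast = 3206.81, Δnorth = -2007.46.
Bearing = atan2(3206.81, -2007.46) mod 360° = 122.05°; distance = √((3206.81)² + (-2007.46)²) = 3783.322 m.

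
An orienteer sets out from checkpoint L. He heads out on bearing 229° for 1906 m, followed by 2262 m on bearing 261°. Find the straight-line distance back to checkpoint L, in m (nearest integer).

Leg 1 (229°, 1906 m): east 1906 sin 229° = -1438.48, north 1906 cos 229° = -1250.45
Leg 2 (261°, 2262 m): east 2262 sin 261° = -2234.15, north 2262 cos 261° = -353.85
Net: -3672.63 east, -1604.30 north. Distance = √((-3672.63)² + (-1604.30)²) = 4007.740 m.

4008 m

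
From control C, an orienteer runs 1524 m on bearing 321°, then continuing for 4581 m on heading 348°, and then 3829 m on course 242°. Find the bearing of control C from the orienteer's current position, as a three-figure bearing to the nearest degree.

126°

Leg 1 (321°, 1524 m): east 1524 sin 321° = -959.08, north 1524 cos 321° = 1184.37
Leg 2 (348°, 4581 m): east 4581 sin 348° = -952.44, north 4581 cos 348° = 4480.89
Leg 3 (242°, 3829 m): east 3829 sin 242° = -3380.81, north 3829 cos 242° = -1797.61
Net displacement: -5292.33 east, 3867.66 north. Direction back to start is (5292.33, -3867.66): bearing = atan2(5292.33, -3867.66) mod 360° = 126.16° ≈ 126°.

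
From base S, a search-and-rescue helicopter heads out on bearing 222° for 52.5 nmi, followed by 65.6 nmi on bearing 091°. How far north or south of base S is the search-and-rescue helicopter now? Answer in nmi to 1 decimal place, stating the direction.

Leg 1 (222°, 52.5 nmi): east 52.5 sin 222° = -35.13, north 52.5 cos 222° = -39.02
Leg 2 (091°, 65.6 nmi): east 65.6 sin 91° = 65.59, north 65.6 cos 91° = -1.14
Net north component: -40.16 nmi.

40.2 nmi south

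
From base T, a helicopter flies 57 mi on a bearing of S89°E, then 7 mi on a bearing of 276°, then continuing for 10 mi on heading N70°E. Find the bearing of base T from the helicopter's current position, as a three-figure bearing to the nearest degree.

267°

Leg 1 (S89°E, 57 mi): east 57 sin 91° = 56.99, north 57 cos 91° = -0.99
Leg 2 (276°, 7 mi): east 7 sin 276° = -6.96, north 7 cos 276° = 0.73
Leg 3 (N70°E, 10 mi): east 10 sin 70° = 9.40, north 10 cos 70° = 3.42
Net displacement: 59.43 east, 3.16 north. Direction back to start is (-59.43, -3.16): bearing = atan2(-59.43, -3.16) mod 360° = 266.96° ≈ 267°.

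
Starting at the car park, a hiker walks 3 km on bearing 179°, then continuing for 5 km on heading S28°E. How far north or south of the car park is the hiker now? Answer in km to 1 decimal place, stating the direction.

7.4 km south

Leg 1 (179°, 3 km): east 3 sin 179° = 0.05, north 3 cos 179° = -3.00
Leg 2 (S28°E, 5 km): east 5 sin 152° = 2.35, north 5 cos 152° = -4.41
Net north component: -7.41 km.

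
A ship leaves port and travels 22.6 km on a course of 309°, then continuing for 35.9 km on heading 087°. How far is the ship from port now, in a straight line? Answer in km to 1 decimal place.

Leg 1 (309°, 22.6 km): east 22.6 sin 309° = -17.56, north 22.6 cos 309° = 14.22
Leg 2 (087°, 35.9 km): east 35.9 sin 87° = 35.85, north 35.9 cos 87° = 1.88
Net: 18.29 east, 16.10 north. Distance = √((18.29)² + (16.10)²) = 24.366 km.

24.4 km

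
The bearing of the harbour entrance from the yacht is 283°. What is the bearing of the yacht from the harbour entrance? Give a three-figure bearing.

103°

Back-bearing = 283° − 180° = 103°.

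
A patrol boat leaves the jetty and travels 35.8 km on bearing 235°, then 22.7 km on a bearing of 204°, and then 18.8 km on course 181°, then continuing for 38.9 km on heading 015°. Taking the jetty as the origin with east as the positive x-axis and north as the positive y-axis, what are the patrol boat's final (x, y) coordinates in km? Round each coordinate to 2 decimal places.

Leg 1 (235°, 35.8 km): east 35.8 sin 235° = -29.33, north 35.8 cos 235° = -20.53
Leg 2 (204°, 22.7 km): east 22.7 sin 204° = -9.23, north 22.7 cos 204° = -20.74
Leg 3 (181°, 18.8 km): east 18.8 sin 181° = -0.33, north 18.8 cos 181° = -18.80
Leg 4 (015°, 38.9 km): east 38.9 sin 15° = 10.07, north 38.9 cos 15° = 37.57
Summing: -28.82 km east, -22.49 km north → (-28.82, -22.49).

(-28.82, -22.49)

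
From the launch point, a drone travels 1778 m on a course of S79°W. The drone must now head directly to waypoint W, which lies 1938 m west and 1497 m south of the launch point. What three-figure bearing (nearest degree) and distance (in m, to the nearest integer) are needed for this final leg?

189°, 1174 m

Leg 1 (S79°W, 1778 m): east 1778 sin 259° = -1745.33, north 1778 cos 259° = -339.26
Current position: (-1745.33, -339.26). Target: (-1938, -1497). Remaining: Δeast = -192.67, Δnorth = -1157.74.
Bearing = atan2(-192.67, -1157.74) mod 360° = 189.45°; distance = √((-192.67)² + (-1157.74)²) = 1173.664 m.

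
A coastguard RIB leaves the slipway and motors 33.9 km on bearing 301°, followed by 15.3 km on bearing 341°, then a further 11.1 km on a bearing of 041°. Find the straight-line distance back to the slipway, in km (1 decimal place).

Leg 1 (301°, 33.9 km): east 33.9 sin 301° = -29.06, north 33.9 cos 301° = 17.46
Leg 2 (341°, 15.3 km): east 15.3 sin 341° = -4.98, north 15.3 cos 341° = 14.47
Leg 3 (041°, 11.1 km): east 11.1 sin 41° = 7.28, north 11.1 cos 41° = 8.38
Net: -26.76 east, 40.30 north. Distance = √((-26.76)² + (40.30)²) = 48.377 km.

48.4 km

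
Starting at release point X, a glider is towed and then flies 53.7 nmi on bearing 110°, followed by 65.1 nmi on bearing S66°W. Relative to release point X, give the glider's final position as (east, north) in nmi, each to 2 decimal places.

(-9.01, -44.85)

Leg 1 (110°, 53.7 nmi): east 53.7 sin 110° = 50.46, north 53.7 cos 110° = -18.37
Leg 2 (S66°W, 65.1 nmi): east 65.1 sin 246° = -59.47, north 65.1 cos 246° = -26.48
Summing: -9.01 nmi east, -44.85 nmi north → (-9.01, -44.85).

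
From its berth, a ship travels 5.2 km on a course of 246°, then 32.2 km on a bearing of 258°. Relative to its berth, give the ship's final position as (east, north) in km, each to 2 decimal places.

(-36.25, -8.81)

Leg 1 (246°, 5.2 km): east 5.2 sin 246° = -4.75, north 5.2 cos 246° = -2.12
Leg 2 (258°, 32.2 km): east 32.2 sin 258° = -31.50, north 32.2 cos 258° = -6.69
Summing: -36.25 km east, -8.81 km north → (-36.25, -8.81).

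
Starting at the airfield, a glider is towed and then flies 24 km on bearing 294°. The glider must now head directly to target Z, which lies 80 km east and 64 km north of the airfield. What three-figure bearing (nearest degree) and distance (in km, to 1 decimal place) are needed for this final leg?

062°, 115.5 km

Leg 1 (294°, 24 km): east 24 sin 294° = -21.93, north 24 cos 294° = 9.76
Current position: (-21.93, 9.76). Target: (80, 64). Remaining: Δeast = 101.93, Δnorth = 54.24.
Bearing = atan2(101.93, 54.24) mod 360° = 61.98°; distance = √((101.93)² + (54.24)²) = 115.458 km.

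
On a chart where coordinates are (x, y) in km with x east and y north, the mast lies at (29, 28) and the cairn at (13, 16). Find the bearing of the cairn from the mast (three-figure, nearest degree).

233°

Δeast = 13 − 29 = -16.00; Δnorth = 16 − 28 = -12.00.
Bearing = atan2(Δeast, Δnorth) mod 360° = 233.13° ≈ 233°.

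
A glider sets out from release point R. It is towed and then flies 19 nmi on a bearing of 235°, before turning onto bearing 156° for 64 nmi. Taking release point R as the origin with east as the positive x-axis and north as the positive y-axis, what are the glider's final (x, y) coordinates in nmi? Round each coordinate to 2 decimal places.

(10.47, -69.36)

Leg 1 (235°, 19 nmi): east 19 sin 235° = -15.56, north 19 cos 235° = -10.90
Leg 2 (156°, 64 nmi): east 64 sin 156° = 26.03, north 64 cos 156° = -58.47
Summing: 10.47 nmi east, -69.36 nmi north → (10.47, -69.36).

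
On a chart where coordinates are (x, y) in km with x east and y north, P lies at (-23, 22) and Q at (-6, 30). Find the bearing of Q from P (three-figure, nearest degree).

065°

Δeast = -6 − -23 = 17.00; Δnorth = 30 − 22 = 8.00.
Bearing = atan2(Δeast, Δnorth) mod 360° = 64.80° ≈ 065°.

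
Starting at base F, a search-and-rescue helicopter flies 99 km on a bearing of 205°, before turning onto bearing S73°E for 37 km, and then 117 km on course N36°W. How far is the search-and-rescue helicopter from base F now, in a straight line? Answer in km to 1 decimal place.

Leg 1 (205°, 99 km): east 99 sin 205° = -41.84, north 99 cos 205° = -89.72
Leg 2 (S73°E, 37 km): east 37 sin 107° = 35.38, north 37 cos 107° = -10.82
Leg 3 (N36°W, 117 km): east 117 sin 324° = -68.77, north 117 cos 324° = 94.65
Net: -75.23 east, -5.89 north. Distance = √((-75.23)² + (-5.89)²) = 75.457 km.

75.5 km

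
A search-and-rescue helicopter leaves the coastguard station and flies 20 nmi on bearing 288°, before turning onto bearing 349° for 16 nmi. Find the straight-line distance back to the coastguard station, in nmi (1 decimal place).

Leg 1 (288°, 20 nmi): east 20 sin 288° = -19.02, north 20 cos 288° = 6.18
Leg 2 (349°, 16 nmi): east 16 sin 349° = -3.05, north 16 cos 349° = 15.71
Net: -22.07 east, 21.89 north. Distance = √((-22.07)² + (21.89)²) = 31.085 nmi.

31.1 nmi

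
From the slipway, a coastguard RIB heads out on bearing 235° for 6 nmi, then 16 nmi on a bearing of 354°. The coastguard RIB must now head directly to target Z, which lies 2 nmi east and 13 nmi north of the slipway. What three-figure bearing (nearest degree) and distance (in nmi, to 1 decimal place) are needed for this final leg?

086°, 8.6 nmi

Leg 1 (235°, 6 nmi): east 6 sin 235° = -4.91, north 6 cos 235° = -3.44
Leg 2 (354°, 16 nmi): east 16 sin 354° = -1.67, north 16 cos 354° = 15.91
Current position: (-6.59, 12.47). Target: (2, 13). Remaining: Δeast = 8.59, Δnorth = 0.53.
Bearing = atan2(8.59, 0.53) mod 360° = 86.47°; distance = √((8.59)² + (0.53)²) = 8.604 nmi.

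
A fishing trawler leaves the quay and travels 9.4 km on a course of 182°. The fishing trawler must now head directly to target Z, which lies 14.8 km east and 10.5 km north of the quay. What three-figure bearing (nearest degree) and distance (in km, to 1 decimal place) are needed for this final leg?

037°, 25.0 km

Leg 1 (182°, 9.4 km): east 9.4 sin 182° = -0.33, north 9.4 cos 182° = -9.39
Current position: (-0.33, -9.39). Target: (14.8, 10.5). Remaining: Δeast = 15.13, Δnorth = 19.89.
Bearing = atan2(15.13, 19.89) mod 360° = 37.25°; distance = √((15.13)² + (19.89)²) = 24.993 km.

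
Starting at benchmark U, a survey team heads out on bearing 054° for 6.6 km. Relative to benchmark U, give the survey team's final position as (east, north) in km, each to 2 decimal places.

(5.34, 3.88)

Leg 1 (054°, 6.6 km): east 6.6 sin 54° = 5.34, north 6.6 cos 54° = 3.88
Summing: 5.34 km east, 3.88 km north → (5.34, 3.88).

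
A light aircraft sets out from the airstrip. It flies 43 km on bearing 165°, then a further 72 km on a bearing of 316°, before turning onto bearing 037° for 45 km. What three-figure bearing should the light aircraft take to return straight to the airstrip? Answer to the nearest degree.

166°

Leg 1 (165°, 43 km): east 43 sin 165° = 11.13, north 43 cos 165° = -41.53
Leg 2 (316°, 72 km): east 72 sin 316° = -50.02, north 72 cos 316° = 51.79
Leg 3 (037°, 45 km): east 45 sin 37° = 27.08, north 45 cos 37° = 35.94
Net displacement: -11.80 east, 46.20 north. Direction back to start is (11.80, -46.20): bearing = atan2(11.80, -46.20) mod 360° = 165.67° ≈ 166°.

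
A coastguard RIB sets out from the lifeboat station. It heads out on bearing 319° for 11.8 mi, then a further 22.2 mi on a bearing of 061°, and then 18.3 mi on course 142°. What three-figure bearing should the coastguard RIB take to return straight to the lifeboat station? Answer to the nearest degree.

Leg 1 (319°, 11.8 mi): east 11.8 sin 319° = -7.74, north 11.8 cos 319° = 8.91
Leg 2 (061°, 22.2 mi): east 22.2 sin 61° = 19.42, north 22.2 cos 61° = 10.76
Leg 3 (142°, 18.3 mi): east 18.3 sin 142° = 11.27, north 18.3 cos 142° = -14.42
Net displacement: 22.94 east, 5.25 north. Direction back to start is (-22.94, -5.25): bearing = atan2(-22.94, -5.25) mod 360° = 257.12° ≈ 257°.

257°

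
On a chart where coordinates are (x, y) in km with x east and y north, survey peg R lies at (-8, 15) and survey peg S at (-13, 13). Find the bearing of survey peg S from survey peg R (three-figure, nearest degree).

248°

Δeast = -13 − -8 = -5.00; Δnorth = 13 − 15 = -2.00.
Bearing = atan2(Δeast, Δnorth) mod 360° = 248.20° ≈ 248°.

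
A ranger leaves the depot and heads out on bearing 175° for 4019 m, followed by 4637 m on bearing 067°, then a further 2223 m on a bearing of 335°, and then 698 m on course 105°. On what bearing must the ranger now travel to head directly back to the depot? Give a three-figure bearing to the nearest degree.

275°

Leg 1 (175°, 4019 m): east 4019 sin 175° = 350.28, north 4019 cos 175° = -4003.71
Leg 2 (067°, 4637 m): east 4637 sin 67° = 4268.38, north 4637 cos 67° = 1811.82
Leg 3 (335°, 2223 m): east 2223 sin 335° = -939.48, north 2223 cos 335° = 2014.72
Leg 4 (105°, 698 m): east 698 sin 105° = 674.22, north 698 cos 105° = -180.66
Net displacement: 4353.40 east, -357.82 north. Direction back to start is (-4353.40, 357.82): bearing = atan2(-4353.40, 357.82) mod 360° = 274.70° ≈ 275°.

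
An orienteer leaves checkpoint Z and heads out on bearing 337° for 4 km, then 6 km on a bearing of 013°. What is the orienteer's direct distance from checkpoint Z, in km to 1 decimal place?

Leg 1 (337°, 4 km): east 4 sin 337° = -1.56, north 4 cos 337° = 3.68
Leg 2 (013°, 6 km): east 6 sin 13° = 1.35, north 6 cos 13° = 5.85
Net: -0.21 east, 9.53 north. Distance = √((-0.21)² + (9.53)²) = 9.531 km.

9.5 km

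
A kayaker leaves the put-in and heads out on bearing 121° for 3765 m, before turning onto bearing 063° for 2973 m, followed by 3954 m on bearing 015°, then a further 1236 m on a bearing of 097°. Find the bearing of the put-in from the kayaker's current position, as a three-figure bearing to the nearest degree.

Leg 1 (121°, 3765 m): east 3765 sin 121° = 3227.23, north 3765 cos 121° = -1939.12
Leg 2 (063°, 2973 m): east 2973 sin 63° = 2648.96, north 2973 cos 63° = 1349.71
Leg 3 (015°, 3954 m): east 3954 sin 15° = 1023.37, north 3954 cos 15° = 3819.27
Leg 4 (097°, 1236 m): east 1236 sin 97° = 1226.79, north 1236 cos 97° = -150.63
Net displacement: 8126.35 east, 3079.24 north. Direction back to start is (-8126.35, -3079.24): bearing = atan2(-8126.35, -3079.24) mod 360° = 249.25° ≈ 249°.

249°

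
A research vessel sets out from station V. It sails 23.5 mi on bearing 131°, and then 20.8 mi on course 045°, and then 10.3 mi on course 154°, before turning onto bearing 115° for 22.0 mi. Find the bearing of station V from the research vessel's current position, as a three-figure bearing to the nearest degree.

Leg 1 (131°, 23.5 mi): east 23.5 sin 131° = 17.74, north 23.5 cos 131° = -15.42
Leg 2 (045°, 20.8 mi): east 20.8 sin 45° = 14.71, north 20.8 cos 45° = 14.71
Leg 3 (154°, 10.3 mi): east 10.3 sin 154° = 4.52, north 10.3 cos 154° = -9.26
Leg 4 (115°, 22.0 mi): east 22.0 sin 115° = 19.94, north 22.0 cos 115° = -9.30
Net displacement: 56.90 east, -19.26 north. Direction back to start is (-56.90, 19.26): bearing = atan2(-56.90, 19.26) mod 360° = 288.71° ≈ 289°.

289°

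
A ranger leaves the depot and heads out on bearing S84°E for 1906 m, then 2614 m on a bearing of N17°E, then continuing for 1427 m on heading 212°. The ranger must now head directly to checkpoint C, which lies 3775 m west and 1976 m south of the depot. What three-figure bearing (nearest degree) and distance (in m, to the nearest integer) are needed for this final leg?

Leg 1 (S84°E, 1906 m): east 1906 sin 96° = 1895.56, north 1906 cos 96° = -199.23
Leg 2 (N17°E, 2614 m): east 2614 sin 17° = 764.26, north 2614 cos 17° = 2499.78
Leg 3 (212°, 1427 m): east 1427 sin 212° = -756.19, north 1427 cos 212° = -1210.16
Current position: (1903.62, 1090.38). Target: (-3775, -1976). Remaining: Δeast = -5678.62, Δnorth = -3066.38.
Bearing = atan2(-5678.62, -3066.38) mod 360° = 241.63°; distance = √((-5678.62)² + (-3066.38)²) = 6453.641 m.

242°, 6454 m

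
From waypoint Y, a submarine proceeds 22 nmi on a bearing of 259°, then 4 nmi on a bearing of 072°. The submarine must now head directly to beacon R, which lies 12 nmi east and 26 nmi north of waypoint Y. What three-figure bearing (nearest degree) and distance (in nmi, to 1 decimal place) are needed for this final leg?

046°, 41.5 nmi

Leg 1 (259°, 22 nmi): east 22 sin 259° = -21.60, north 22 cos 259° = -4.20
Leg 2 (072°, 4 nmi): east 4 sin 72° = 3.80, north 4 cos 72° = 1.24
Current position: (-17.79, -2.96). Target: (12, 26). Remaining: Δeast = 29.79, Δnorth = 28.96.
Bearing = atan2(29.79, 28.96) mod 360° = 45.81°; distance = √((29.79)² + (28.96)²) = 41.549 nmi.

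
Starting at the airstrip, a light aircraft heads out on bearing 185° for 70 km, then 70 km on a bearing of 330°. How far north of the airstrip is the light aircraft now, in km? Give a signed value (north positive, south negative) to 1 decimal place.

Leg 1 (185°, 70 km): east 70 sin 185° = -6.10, north 70 cos 185° = -69.73
Leg 2 (330°, 70 km): east 70 sin 330° = -35.00, north 70 cos 330° = 60.62
Net north component: -9.11 km.

-9.1 km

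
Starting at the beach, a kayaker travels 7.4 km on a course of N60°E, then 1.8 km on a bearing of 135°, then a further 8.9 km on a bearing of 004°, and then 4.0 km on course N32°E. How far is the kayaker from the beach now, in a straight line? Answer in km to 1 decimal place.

Leg 1 (N60°E, 7.4 km): east 7.4 sin 60° = 6.41, north 7.4 cos 60° = 3.70
Leg 2 (135°, 1.8 km): east 1.8 sin 135° = 1.27, north 1.8 cos 135° = -1.27
Leg 3 (004°, 8.9 km): east 8.9 sin 4° = 0.62, north 8.9 cos 4° = 8.88
Leg 4 (N32°E, 4.0 km): east 4.0 sin 32° = 2.12, north 4.0 cos 32° = 3.39
Net: 10.42 east, 14.70 north. Distance = √((10.42)² + (14.70)²) = 18.018 km.

18.0 km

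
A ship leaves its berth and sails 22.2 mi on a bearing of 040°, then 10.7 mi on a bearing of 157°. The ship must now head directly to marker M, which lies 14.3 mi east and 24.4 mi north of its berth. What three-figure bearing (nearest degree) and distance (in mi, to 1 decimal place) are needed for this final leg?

Leg 1 (040°, 22.2 mi): east 22.2 sin 40° = 14.27, north 22.2 cos 40° = 17.01
Leg 2 (157°, 10.7 mi): east 10.7 sin 157° = 4.18, north 10.7 cos 157° = -9.85
Current position: (18.45, 7.16). Target: (14.3, 24.4). Remaining: Δeast = -4.15, Δnorth = 17.24.
Bearing = atan2(-4.15, 17.24) mod 360° = 346.47°; distance = √((-4.15)² + (17.24)²) = 17.736 mi.

346°, 17.7 mi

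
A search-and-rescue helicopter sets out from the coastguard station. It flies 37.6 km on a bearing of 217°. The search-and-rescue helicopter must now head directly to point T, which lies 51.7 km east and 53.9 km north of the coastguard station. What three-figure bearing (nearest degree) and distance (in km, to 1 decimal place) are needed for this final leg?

042°, 112.1 km

Leg 1 (217°, 37.6 km): east 37.6 sin 217° = -22.63, north 37.6 cos 217° = -30.03
Current position: (-22.63, -30.03). Target: (51.7, 53.9). Remaining: Δeast = 74.33, Δnorth = 83.93.
Bearing = atan2(74.33, 83.93) mod 360° = 41.53°; distance = √((74.33)² + (83.93)²) = 112.110 km.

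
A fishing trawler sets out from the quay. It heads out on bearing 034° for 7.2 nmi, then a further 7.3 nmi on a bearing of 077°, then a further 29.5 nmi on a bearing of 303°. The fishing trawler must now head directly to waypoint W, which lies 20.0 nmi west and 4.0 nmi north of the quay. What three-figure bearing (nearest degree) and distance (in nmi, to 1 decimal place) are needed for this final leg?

198°, 20.7 nmi

Leg 1 (034°, 7.2 nmi): east 7.2 sin 34° = 4.03, north 7.2 cos 34° = 5.97
Leg 2 (077°, 7.3 nmi): east 7.3 sin 77° = 7.11, north 7.3 cos 77° = 1.64
Leg 3 (303°, 29.5 nmi): east 29.5 sin 303° = -24.74, north 29.5 cos 303° = 16.07
Current position: (-13.60, 23.68). Target: (-20.0, 4.0). Remaining: Δeast = -6.40, Δnorth = -19.68.
Bearing = atan2(-6.40, -19.68) mod 360° = 198.01°; distance = √((-6.40)² + (-19.68)²) = 20.692 nmi.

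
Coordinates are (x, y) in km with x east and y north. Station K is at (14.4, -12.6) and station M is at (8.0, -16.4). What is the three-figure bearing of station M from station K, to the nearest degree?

239°

Δeast = 8.0 − 14.4 = -6.40; Δnorth = -16.4 − -12.6 = -3.80.
Bearing = atan2(Δeast, Δnorth) mod 360° = 239.30° ≈ 239°.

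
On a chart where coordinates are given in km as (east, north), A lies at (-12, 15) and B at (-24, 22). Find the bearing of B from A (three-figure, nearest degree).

300°

Δeast = -24 − -12 = -12.00; Δnorth = 22 − 15 = 7.00.
Bearing = atan2(Δeast, Δnorth) mod 360° = 300.26° ≈ 300°.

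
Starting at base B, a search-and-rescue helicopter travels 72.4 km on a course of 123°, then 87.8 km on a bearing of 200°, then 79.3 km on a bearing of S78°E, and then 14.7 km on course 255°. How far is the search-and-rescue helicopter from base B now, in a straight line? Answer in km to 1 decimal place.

170.5 km

Leg 1 (123°, 72.4 km): east 72.4 sin 123° = 60.72, north 72.4 cos 123° = -39.43
Leg 2 (200°, 87.8 km): east 87.8 sin 200° = -30.03, north 87.8 cos 200° = -82.51
Leg 3 (S78°E, 79.3 km): east 79.3 sin 102° = 77.57, north 79.3 cos 102° = -16.49
Leg 4 (255°, 14.7 km): east 14.7 sin 255° = -14.20, north 14.7 cos 255° = -3.80
Net: 94.06 east, -142.23 north. Distance = √((94.06)² + (-142.23)²) = 170.517 km.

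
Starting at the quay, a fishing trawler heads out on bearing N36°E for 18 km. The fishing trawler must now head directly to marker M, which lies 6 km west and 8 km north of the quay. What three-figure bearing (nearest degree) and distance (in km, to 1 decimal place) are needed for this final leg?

Leg 1 (N36°E, 18 km): east 18 sin 36° = 10.58, north 18 cos 36° = 14.56
Current position: (10.58, 14.56). Target: (-6, 8). Remaining: Δeast = -16.58, Δnorth = -6.56.
Bearing = atan2(-16.58, -6.56) mod 360° = 248.41°; distance = √((-16.58)² + (-6.56)²) = 17.832 km.

248°, 17.8 km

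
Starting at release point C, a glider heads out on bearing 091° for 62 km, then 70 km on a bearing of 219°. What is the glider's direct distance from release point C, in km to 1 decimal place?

Leg 1 (091°, 62 km): east 62 sin 91° = 61.99, north 62 cos 91° = -1.08
Leg 2 (219°, 70 km): east 70 sin 219° = -44.05, north 70 cos 219° = -54.40
Net: 17.94 east, -55.48 north. Distance = √((17.94)² + (-55.48)²) = 58.310 km.

58.3 km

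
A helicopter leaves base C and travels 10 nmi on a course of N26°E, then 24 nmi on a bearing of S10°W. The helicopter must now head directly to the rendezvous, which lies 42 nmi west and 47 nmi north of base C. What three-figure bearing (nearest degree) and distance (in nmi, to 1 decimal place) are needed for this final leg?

Leg 1 (N26°E, 10 nmi): east 10 sin 26° = 4.38, north 10 cos 26° = 8.99
Leg 2 (S10°W, 24 nmi): east 24 sin 190° = -4.17, north 24 cos 190° = -23.64
Current position: (0.22, -14.65). Target: (-42, 47). Remaining: Δeast = -42.22, Δnorth = 61.65.
Bearing = atan2(-42.22, 61.65) mod 360° = 325.60°; distance = √((-42.22)² + (61.65)²) = 74.717 nmi.

326°, 74.7 nmi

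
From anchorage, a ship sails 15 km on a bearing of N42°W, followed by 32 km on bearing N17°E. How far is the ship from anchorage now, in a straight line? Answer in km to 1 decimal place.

Leg 1 (N42°W, 15 km): east 15 sin 318° = -10.04, north 15 cos 318° = 11.15
Leg 2 (N17°E, 32 km): east 32 sin 17° = 9.36, north 32 cos 17° = 30.60
Net: -0.68 east, 41.75 north. Distance = √((-0.68)² + (41.75)²) = 41.754 km.

41.8 km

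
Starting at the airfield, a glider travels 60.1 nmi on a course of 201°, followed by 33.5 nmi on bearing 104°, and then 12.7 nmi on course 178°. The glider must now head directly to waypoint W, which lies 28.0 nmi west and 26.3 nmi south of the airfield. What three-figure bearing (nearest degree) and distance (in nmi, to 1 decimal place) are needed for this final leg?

Leg 1 (201°, 60.1 nmi): east 60.1 sin 201° = -21.54, north 60.1 cos 201° = -56.11
Leg 2 (104°, 33.5 nmi): east 33.5 sin 104° = 32.50, north 33.5 cos 104° = -8.10
Leg 3 (178°, 12.7 nmi): east 12.7 sin 178° = 0.44, north 12.7 cos 178° = -12.69
Current position: (11.41, -76.90). Target: (-28.0, -26.3). Remaining: Δeast = -39.41, Δnorth = 50.60.
Bearing = atan2(-39.41, 50.60) mod 360° = 322.09°; distance = √((-39.41)² + (50.60)²) = 64.141 nmi.

322°, 64.1 nmi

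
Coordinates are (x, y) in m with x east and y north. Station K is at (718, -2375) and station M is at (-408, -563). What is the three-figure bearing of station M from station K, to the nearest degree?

328°

Δeast = -408 − 718 = -1126.00; Δnorth = -563 − -2375 = 1812.00.
Bearing = atan2(Δeast, Δnorth) mod 360° = 328.14° ≈ 328°.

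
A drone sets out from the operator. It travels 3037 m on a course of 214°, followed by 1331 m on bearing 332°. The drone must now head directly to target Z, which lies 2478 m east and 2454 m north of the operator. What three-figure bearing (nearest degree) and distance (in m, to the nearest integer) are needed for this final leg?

Leg 1 (214°, 3037 m): east 3037 sin 214° = -1698.27, north 3037 cos 214° = -2517.79
Leg 2 (332°, 1331 m): east 1331 sin 332° = -624.87, north 1331 cos 332° = 1175.20
Current position: (-2323.14, -1342.58). Target: (2478, 2454). Remaining: Δeast = 4801.14, Δnorth = 3796.58.
Bearing = atan2(4801.14, 3796.58) mod 360° = 51.66°; distance = √((4801.14)² + (3796.58)²) = 6120.862 m.

052°, 6121 m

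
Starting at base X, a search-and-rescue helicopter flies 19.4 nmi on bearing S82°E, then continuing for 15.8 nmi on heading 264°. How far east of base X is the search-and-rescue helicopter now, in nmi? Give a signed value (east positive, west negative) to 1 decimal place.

Leg 1 (S82°E, 19.4 nmi): east 19.4 sin 98° = 19.21, north 19.4 cos 98° = -2.70
Leg 2 (264°, 15.8 nmi): east 15.8 sin 264° = -15.71, north 15.8 cos 264° = -1.65
Net east component: 3.50 nmi.

3.5 nmi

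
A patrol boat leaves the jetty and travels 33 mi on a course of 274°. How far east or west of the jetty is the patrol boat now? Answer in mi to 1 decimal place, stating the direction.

Leg 1 (274°, 33 mi): east 33 sin 274° = -32.92, north 33 cos 274° = 2.30
Net east component: -32.92 mi.

32.9 mi west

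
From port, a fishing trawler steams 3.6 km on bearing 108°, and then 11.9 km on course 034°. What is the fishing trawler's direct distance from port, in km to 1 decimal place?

Leg 1 (108°, 3.6 km): east 3.6 sin 108° = 3.42, north 3.6 cos 108° = -1.11
Leg 2 (034°, 11.9 km): east 11.9 sin 34° = 6.65, north 11.9 cos 34° = 9.87
Net: 10.08 east, 8.75 north. Distance = √((10.08)² + (8.75)²) = 13.349 km.

13.3 km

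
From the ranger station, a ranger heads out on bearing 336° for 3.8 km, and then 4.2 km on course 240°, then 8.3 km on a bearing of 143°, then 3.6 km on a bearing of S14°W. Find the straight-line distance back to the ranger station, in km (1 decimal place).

Leg 1 (336°, 3.8 km): east 3.8 sin 336° = -1.55, north 3.8 cos 336° = 3.47
Leg 2 (240°, 4.2 km): east 4.2 sin 240° = -3.64, north 4.2 cos 240° = -2.10
Leg 3 (143°, 8.3 km): east 8.3 sin 143° = 5.00, north 8.3 cos 143° = -6.63
Leg 4 (S14°W, 3.6 km): east 3.6 sin 194° = -0.87, north 3.6 cos 194° = -3.49
Net: -1.06 east, -8.75 north. Distance = √((-1.06)² + (-8.75)²) = 8.814 km.

8.8 km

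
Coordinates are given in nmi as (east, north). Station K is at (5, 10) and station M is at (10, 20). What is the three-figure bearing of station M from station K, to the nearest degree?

Δeast = 10 − 5 = 5.00; Δnorth = 20 − 10 = 10.00.
Bearing = atan2(Δeast, Δnorth) mod 360° = 26.57° ≈ 027°.

027°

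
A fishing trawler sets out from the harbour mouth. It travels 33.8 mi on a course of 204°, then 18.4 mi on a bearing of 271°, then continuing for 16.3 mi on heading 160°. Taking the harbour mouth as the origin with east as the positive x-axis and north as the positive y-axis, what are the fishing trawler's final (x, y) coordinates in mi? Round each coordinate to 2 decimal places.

(-26.57, -45.87)

Leg 1 (204°, 33.8 mi): east 33.8 sin 204° = -13.75, north 33.8 cos 204° = -30.88
Leg 2 (271°, 18.4 mi): east 18.4 sin 271° = -18.40, north 18.4 cos 271° = 0.32
Leg 3 (160°, 16.3 mi): east 16.3 sin 160° = 5.57, north 16.3 cos 160° = -15.32
Summing: -26.57 mi east, -45.87 mi north → (-26.57, -45.87).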